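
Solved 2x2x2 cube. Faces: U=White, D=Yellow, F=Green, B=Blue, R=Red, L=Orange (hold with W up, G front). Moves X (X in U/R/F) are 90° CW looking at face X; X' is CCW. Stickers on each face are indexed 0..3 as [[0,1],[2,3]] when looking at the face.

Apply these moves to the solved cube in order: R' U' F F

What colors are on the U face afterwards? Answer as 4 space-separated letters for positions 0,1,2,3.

Answer: B B G Y

Derivation:
After move 1 (R'): R=RRRR U=WBWB F=GWGW D=YGYG B=YBYB
After move 2 (U'): U=BBWW F=OOGW R=GWRR B=RRYB L=YBOO
After move 3 (F): F=GOWO U=BBOB R=WWWR D=RGYG L=YYOG
After move 4 (F): F=WGOO U=BBGY R=OWBR D=WWYG L=YROG
Query: U face = BBGY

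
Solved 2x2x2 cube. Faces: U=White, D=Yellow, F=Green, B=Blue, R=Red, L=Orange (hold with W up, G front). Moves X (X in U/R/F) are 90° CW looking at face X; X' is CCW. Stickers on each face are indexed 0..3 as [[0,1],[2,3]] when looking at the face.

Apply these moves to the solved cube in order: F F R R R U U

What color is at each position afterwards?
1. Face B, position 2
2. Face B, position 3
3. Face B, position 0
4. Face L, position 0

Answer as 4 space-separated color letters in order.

After move 1 (F): F=GGGG U=WWOO R=WRWR D=RRYY L=OYOY
After move 2 (F): F=GGGG U=WWYY R=OROR D=WWYY L=OROR
After move 3 (R): R=OORR U=WGYG F=GWGY D=WBYB B=YBWB
After move 4 (R): R=RORO U=WWYY F=GBGB D=WWYY B=GBGB
After move 5 (R): R=RROO U=WBYB F=GWGY D=WGYG B=YBWB
After move 6 (U): U=YWBB F=RRGY R=YBOO B=ORWB L=GWOR
After move 7 (U): U=BYBW F=YBGY R=OROO B=GWWB L=RROR
Query 1: B[2] = W
Query 2: B[3] = B
Query 3: B[0] = G
Query 4: L[0] = R

Answer: W B G R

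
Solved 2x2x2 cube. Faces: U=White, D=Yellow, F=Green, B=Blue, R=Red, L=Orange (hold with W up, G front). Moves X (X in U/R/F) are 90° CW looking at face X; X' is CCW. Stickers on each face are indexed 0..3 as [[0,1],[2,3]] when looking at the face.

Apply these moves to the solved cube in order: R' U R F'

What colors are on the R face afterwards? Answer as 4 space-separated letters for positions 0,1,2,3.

After move 1 (R'): R=RRRR U=WBWB F=GWGW D=YGYG B=YBYB
After move 2 (U): U=WWBB F=RRGW R=YBRR B=OOYB L=GWOO
After move 3 (R): R=RYRB U=WRBW F=RGGG D=YYYO B=BOWB
After move 4 (F'): F=GGRG U=WRRR R=YYYB D=WOYO L=GWOB
Query: R face = YYYB

Answer: Y Y Y B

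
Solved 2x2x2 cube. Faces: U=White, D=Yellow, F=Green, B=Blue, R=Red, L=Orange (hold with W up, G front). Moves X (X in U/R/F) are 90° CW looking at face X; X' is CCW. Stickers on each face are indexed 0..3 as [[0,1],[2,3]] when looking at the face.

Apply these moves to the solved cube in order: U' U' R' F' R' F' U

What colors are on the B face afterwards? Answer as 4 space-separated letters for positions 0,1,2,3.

After move 1 (U'): U=WWWW F=OOGG R=GGRR B=RRBB L=BBOO
After move 2 (U'): U=WWWW F=BBGG R=OORR B=GGBB L=RROO
After move 3 (R'): R=OROR U=WBWG F=BWGW D=YBYG B=YGYB
After move 4 (F'): F=WWBG U=WBOO R=BRYR D=ROYG L=RGOW
After move 5 (R'): R=RRBY U=WYOY F=WBBO D=RWYG B=GGOB
After move 6 (F'): F=BOWB U=WYRB R=WRRY D=GWYG L=RYOO
After move 7 (U): U=RWBY F=WRWB R=GGRY B=RYOB L=BOOO
Query: B face = RYOB

Answer: R Y O B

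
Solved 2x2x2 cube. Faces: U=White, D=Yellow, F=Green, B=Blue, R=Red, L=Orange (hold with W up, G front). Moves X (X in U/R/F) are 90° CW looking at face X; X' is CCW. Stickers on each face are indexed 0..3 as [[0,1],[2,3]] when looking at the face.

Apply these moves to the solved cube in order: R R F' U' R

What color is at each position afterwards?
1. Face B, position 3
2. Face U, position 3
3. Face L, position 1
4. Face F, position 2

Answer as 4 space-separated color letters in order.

Answer: B G B G

Derivation:
After move 1 (R): R=RRRR U=WGWG F=GYGY D=YBYB B=WBWB
After move 2 (R): R=RRRR U=WYWY F=GBGB D=YWYW B=GBGB
After move 3 (F'): F=BBGG U=WYRR R=WRYR D=OOYW L=OYOW
After move 4 (U'): U=YRWR F=OYGG R=BBYR B=WRGB L=GBOW
After move 5 (R): R=YBRB U=YYWG F=OOGW D=OGYW B=RRRB
Query 1: B[3] = B
Query 2: U[3] = G
Query 3: L[1] = B
Query 4: F[2] = G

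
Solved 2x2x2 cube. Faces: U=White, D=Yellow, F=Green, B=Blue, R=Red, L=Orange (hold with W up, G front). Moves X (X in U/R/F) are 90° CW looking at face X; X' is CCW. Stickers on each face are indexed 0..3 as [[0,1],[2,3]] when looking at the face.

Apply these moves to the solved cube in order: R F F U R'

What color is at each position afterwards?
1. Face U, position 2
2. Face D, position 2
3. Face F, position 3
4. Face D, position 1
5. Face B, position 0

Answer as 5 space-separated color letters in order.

Answer: Y Y G R B

Derivation:
After move 1 (R): R=RRRR U=WGWG F=GYGY D=YBYB B=WBWB
After move 2 (F): F=GGYY U=WGOO R=WRGR D=RRYB L=OYOB
After move 3 (F): F=YGYG U=WGBY R=OROR D=GWYB L=OROR
After move 4 (U): U=BWYG F=ORYG R=WBOR B=ORWB L=YGOR
After move 5 (R'): R=BRWO U=BWYO F=OWYG D=GRYG B=BRWB
Query 1: U[2] = Y
Query 2: D[2] = Y
Query 3: F[3] = G
Query 4: D[1] = R
Query 5: B[0] = B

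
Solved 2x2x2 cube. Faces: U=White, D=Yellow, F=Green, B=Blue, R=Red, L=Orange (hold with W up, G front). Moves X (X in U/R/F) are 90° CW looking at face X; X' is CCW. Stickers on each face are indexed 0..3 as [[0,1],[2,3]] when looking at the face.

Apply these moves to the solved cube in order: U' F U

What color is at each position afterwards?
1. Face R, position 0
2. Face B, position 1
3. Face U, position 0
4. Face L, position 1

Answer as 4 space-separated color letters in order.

After move 1 (U'): U=WWWW F=OOGG R=GGRR B=RRBB L=BBOO
After move 2 (F): F=GOGO U=WWOB R=WGWR D=RGYY L=BYOY
After move 3 (U): U=OWBW F=WGGO R=RRWR B=BYBB L=GOOY
Query 1: R[0] = R
Query 2: B[1] = Y
Query 3: U[0] = O
Query 4: L[1] = O

Answer: R Y O O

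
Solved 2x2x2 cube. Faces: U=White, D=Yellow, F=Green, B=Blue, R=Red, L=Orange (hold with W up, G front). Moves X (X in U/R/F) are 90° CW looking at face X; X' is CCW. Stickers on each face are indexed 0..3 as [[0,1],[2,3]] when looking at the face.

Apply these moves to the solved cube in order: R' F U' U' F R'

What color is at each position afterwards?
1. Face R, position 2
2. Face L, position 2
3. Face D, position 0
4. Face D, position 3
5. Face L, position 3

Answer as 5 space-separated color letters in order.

After move 1 (R'): R=RRRR U=WBWB F=GWGW D=YGYG B=YBYB
After move 2 (F): F=GGWW U=WBOO R=WRBR D=RRYG L=OYOG
After move 3 (U'): U=BOWO F=OYWW R=GGBR B=WRYB L=YBOG
After move 4 (U'): U=OOBW F=YBWW R=OYBR B=GGYB L=WROG
After move 5 (F): F=WYWB U=OOGR R=BYWR D=BOYG L=WROR
After move 6 (R'): R=YRBW U=OYGG F=WOWR D=BYYB B=GGOB
Query 1: R[2] = B
Query 2: L[2] = O
Query 3: D[0] = B
Query 4: D[3] = B
Query 5: L[3] = R

Answer: B O B B R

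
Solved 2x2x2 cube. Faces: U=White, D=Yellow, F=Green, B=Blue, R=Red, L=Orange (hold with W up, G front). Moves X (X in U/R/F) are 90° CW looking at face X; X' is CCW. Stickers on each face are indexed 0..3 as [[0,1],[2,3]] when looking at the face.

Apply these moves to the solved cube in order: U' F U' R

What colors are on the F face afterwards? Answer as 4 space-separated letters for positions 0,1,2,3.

Answer: B G G Y

Derivation:
After move 1 (U'): U=WWWW F=OOGG R=GGRR B=RRBB L=BBOO
After move 2 (F): F=GOGO U=WWOB R=WGWR D=RGYY L=BYOY
After move 3 (U'): U=WBWO F=BYGO R=GOWR B=WGBB L=RROY
After move 4 (R): R=WGRO U=WYWO F=BGGY D=RBYW B=OGBB
Query: F face = BGGY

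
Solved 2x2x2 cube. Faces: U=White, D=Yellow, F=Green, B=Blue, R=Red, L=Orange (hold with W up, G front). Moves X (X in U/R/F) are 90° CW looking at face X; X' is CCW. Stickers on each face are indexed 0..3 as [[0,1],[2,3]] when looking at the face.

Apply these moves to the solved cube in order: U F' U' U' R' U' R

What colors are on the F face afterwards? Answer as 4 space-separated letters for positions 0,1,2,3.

After move 1 (U): U=WWWW F=RRGG R=BBRR B=OOBB L=GGOO
After move 2 (F'): F=RGRG U=WWBR R=YBYR D=GOYY L=GWOW
After move 3 (U'): U=WRWB F=GWRG R=RGYR B=YBBB L=OOOW
After move 4 (U'): U=RBWW F=OORG R=GWYR B=RGBB L=YBOW
After move 5 (R'): R=WRGY U=RBWR F=OBRW D=GOYG B=YGOB
After move 6 (U'): U=BRRW F=YBRW R=OBGY B=WROB L=YGOW
After move 7 (R): R=GOYB U=BBRW F=YORG D=GOYW B=WRRB
Query: F face = YORG

Answer: Y O R G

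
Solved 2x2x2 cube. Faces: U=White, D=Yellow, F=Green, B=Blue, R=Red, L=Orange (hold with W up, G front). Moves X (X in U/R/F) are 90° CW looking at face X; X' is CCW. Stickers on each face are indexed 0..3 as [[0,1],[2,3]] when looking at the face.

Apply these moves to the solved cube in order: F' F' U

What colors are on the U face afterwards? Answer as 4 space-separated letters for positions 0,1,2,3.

Answer: Y W Y W

Derivation:
After move 1 (F'): F=GGGG U=WWRR R=YRYR D=OOYY L=OWOW
After move 2 (F'): F=GGGG U=WWYY R=OROR D=WWYY L=OROR
After move 3 (U): U=YWYW F=ORGG R=BBOR B=ORBB L=GGOR
Query: U face = YWYW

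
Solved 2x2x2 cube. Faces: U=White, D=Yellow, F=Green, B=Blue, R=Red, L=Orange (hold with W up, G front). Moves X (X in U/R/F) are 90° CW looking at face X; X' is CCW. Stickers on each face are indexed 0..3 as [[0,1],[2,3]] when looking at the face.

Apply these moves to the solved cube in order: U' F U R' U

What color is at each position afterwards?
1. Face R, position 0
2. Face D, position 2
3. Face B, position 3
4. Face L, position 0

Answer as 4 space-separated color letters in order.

After move 1 (U'): U=WWWW F=OOGG R=GGRR B=RRBB L=BBOO
After move 2 (F): F=GOGO U=WWOB R=WGWR D=RGYY L=BYOY
After move 3 (U): U=OWBW F=WGGO R=RRWR B=BYBB L=GOOY
After move 4 (R'): R=RRRW U=OBBB F=WWGW D=RGYO B=YYGB
After move 5 (U): U=BOBB F=RRGW R=YYRW B=GOGB L=WWOY
Query 1: R[0] = Y
Query 2: D[2] = Y
Query 3: B[3] = B
Query 4: L[0] = W

Answer: Y Y B W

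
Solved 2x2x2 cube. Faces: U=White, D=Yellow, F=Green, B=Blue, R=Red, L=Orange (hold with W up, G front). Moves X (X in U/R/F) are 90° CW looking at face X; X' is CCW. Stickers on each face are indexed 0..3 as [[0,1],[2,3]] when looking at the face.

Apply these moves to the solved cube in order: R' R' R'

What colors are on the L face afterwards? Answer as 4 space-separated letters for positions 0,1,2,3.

Answer: O O O O

Derivation:
After move 1 (R'): R=RRRR U=WBWB F=GWGW D=YGYG B=YBYB
After move 2 (R'): R=RRRR U=WYWY F=GBGB D=YWYW B=GBGB
After move 3 (R'): R=RRRR U=WGWG F=GYGY D=YBYB B=WBWB
Query: L face = OOOO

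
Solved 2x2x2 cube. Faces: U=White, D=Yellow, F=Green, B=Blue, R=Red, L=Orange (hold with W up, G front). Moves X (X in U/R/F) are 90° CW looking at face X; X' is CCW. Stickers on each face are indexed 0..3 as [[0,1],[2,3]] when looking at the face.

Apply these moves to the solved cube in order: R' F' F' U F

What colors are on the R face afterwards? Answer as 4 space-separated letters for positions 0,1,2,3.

After move 1 (R'): R=RRRR U=WBWB F=GWGW D=YGYG B=YBYB
After move 2 (F'): F=WWGG U=WBRR R=GRYR D=OOYG L=OBOW
After move 3 (F'): F=WGWG U=WBGY R=OROR D=BWYG L=OROR
After move 4 (U): U=GWYB F=ORWG R=YBOR B=ORYB L=WGOR
After move 5 (F): F=WOGR U=GWRG R=YBBR D=OYYG L=WBOW
Query: R face = YBBR

Answer: Y B B R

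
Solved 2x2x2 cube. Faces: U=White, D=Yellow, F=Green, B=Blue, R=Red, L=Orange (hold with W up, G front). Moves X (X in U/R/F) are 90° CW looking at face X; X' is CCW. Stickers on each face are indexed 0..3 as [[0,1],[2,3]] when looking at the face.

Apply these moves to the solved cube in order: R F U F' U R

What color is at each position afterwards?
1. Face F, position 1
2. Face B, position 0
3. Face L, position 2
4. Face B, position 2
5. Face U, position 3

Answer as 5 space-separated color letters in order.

Answer: B W O O Y

Derivation:
After move 1 (R): R=RRRR U=WGWG F=GYGY D=YBYB B=WBWB
After move 2 (F): F=GGYY U=WGOO R=WRGR D=RRYB L=OYOB
After move 3 (U): U=OWOG F=WRYY R=WBGR B=OYWB L=GGOB
After move 4 (F'): F=RYWY U=OWWG R=RBRR D=GBYB L=GGOO
After move 5 (U): U=WOGW F=RBWY R=OYRR B=GGWB L=RYOO
After move 6 (R): R=RORY U=WBGY F=RBWB D=GWYG B=WGOB
Query 1: F[1] = B
Query 2: B[0] = W
Query 3: L[2] = O
Query 4: B[2] = O
Query 5: U[3] = Y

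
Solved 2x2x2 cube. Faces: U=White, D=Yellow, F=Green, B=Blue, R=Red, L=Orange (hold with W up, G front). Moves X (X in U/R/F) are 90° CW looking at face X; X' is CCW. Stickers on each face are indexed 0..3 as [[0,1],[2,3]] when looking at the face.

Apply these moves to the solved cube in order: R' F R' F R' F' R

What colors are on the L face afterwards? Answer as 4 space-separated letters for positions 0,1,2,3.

After move 1 (R'): R=RRRR U=WBWB F=GWGW D=YGYG B=YBYB
After move 2 (F): F=GGWW U=WBOO R=WRBR D=RRYG L=OYOG
After move 3 (R'): R=RRWB U=WYOY F=GBWO D=RGYW B=GBRB
After move 4 (F): F=WGOB U=WYGY R=ORYB D=WRYW L=OROG
After move 5 (R'): R=RBOY U=WRGG F=WYOY D=WGYB B=WBRB
After move 6 (F'): F=YYWO U=WRRO R=GBWY D=RGYB L=OGOG
After move 7 (R): R=WGYB U=WYRO F=YGWB D=RRYW B=OBRB
Query: L face = OGOG

Answer: O G O G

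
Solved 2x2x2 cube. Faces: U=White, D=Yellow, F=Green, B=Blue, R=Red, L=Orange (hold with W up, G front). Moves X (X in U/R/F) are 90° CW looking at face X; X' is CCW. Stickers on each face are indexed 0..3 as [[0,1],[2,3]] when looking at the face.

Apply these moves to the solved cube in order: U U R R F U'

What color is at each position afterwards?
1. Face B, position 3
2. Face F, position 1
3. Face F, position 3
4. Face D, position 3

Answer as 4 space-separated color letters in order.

Answer: B Y B W

Derivation:
After move 1 (U): U=WWWW F=RRGG R=BBRR B=OOBB L=GGOO
After move 2 (U): U=WWWW F=BBGG R=OORR B=GGBB L=RROO
After move 3 (R): R=RORO U=WBWG F=BYGY D=YBYG B=WGWB
After move 4 (R): R=RROO U=WYWY F=BBGG D=YWYW B=GGBB
After move 5 (F): F=GBGB U=WYOR R=WRYO D=ORYW L=RYOW
After move 6 (U'): U=YRWO F=RYGB R=GBYO B=WRBB L=GGOW
Query 1: B[3] = B
Query 2: F[1] = Y
Query 3: F[3] = B
Query 4: D[3] = W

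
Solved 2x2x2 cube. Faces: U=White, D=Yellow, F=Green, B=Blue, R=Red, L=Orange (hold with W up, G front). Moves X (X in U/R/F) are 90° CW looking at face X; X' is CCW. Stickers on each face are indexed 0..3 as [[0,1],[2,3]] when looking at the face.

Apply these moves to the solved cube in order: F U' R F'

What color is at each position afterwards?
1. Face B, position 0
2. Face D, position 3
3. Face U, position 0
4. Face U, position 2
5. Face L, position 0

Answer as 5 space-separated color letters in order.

Answer: O W W W B

Derivation:
After move 1 (F): F=GGGG U=WWOO R=WRWR D=RRYY L=OYOY
After move 2 (U'): U=WOWO F=OYGG R=GGWR B=WRBB L=BBOY
After move 3 (R): R=WGRG U=WYWG F=ORGY D=RBYW B=OROB
After move 4 (F'): F=RYOG U=WYWR R=BGRG D=BYYW L=BGOW
Query 1: B[0] = O
Query 2: D[3] = W
Query 3: U[0] = W
Query 4: U[2] = W
Query 5: L[0] = B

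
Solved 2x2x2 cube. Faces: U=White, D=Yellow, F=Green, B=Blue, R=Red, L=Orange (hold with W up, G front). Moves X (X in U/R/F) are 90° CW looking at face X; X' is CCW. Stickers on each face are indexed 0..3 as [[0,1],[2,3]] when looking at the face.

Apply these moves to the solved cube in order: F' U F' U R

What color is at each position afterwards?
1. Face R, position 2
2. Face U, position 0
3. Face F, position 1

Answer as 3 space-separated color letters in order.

After move 1 (F'): F=GGGG U=WWRR R=YRYR D=OOYY L=OWOW
After move 2 (U): U=RWRW F=YRGG R=BBYR B=OWBB L=GGOW
After move 3 (F'): F=RGYG U=RWBY R=OBOR D=GWYY L=GWOR
After move 4 (U): U=BRYW F=OBYG R=OWOR B=GWBB L=RGOR
After move 5 (R): R=OORW U=BBYG F=OWYY D=GBYG B=WWRB
Query 1: R[2] = R
Query 2: U[0] = B
Query 3: F[1] = W

Answer: R B W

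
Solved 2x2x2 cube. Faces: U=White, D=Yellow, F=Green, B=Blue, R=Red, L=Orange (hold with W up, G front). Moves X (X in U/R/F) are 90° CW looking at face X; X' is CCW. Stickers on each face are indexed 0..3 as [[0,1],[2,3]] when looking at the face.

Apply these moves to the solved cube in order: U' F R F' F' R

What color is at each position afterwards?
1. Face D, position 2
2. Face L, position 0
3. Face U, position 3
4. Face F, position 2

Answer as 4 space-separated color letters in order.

After move 1 (U'): U=WWWW F=OOGG R=GGRR B=RRBB L=BBOO
After move 2 (F): F=GOGO U=WWOB R=WGWR D=RGYY L=BYOY
After move 3 (R): R=WWRG U=WOOO F=GGGY D=RBYR B=BRWB
After move 4 (F'): F=GYGG U=WOWR R=BWRG D=YYYR L=BOOO
After move 5 (F'): F=YGGG U=WOBR R=YWYG D=OOYR L=BROW
After move 6 (R): R=YYGW U=WGBG F=YOGR D=OWYB B=RROB
Query 1: D[2] = Y
Query 2: L[0] = B
Query 3: U[3] = G
Query 4: F[2] = G

Answer: Y B G G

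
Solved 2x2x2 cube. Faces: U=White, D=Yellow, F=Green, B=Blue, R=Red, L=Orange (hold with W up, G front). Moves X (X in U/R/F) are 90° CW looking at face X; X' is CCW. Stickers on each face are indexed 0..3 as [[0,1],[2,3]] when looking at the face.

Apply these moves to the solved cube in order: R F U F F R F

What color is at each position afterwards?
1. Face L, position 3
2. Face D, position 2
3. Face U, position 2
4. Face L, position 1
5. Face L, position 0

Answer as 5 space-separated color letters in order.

Answer: W Y W G G

Derivation:
After move 1 (R): R=RRRR U=WGWG F=GYGY D=YBYB B=WBWB
After move 2 (F): F=GGYY U=WGOO R=WRGR D=RRYB L=OYOB
After move 3 (U): U=OWOG F=WRYY R=WBGR B=OYWB L=GGOB
After move 4 (F): F=YWYR U=OWBG R=OBGR D=GWYB L=GROR
After move 5 (F): F=YYRW U=OWRR R=BBGR D=GOYB L=GGOW
After move 6 (R): R=GBRB U=OYRW F=YORB D=GWYO B=RYWB
After move 7 (F): F=RYBO U=OYWG R=RBWB D=RGYO L=GGOW
Query 1: L[3] = W
Query 2: D[2] = Y
Query 3: U[2] = W
Query 4: L[1] = G
Query 5: L[0] = G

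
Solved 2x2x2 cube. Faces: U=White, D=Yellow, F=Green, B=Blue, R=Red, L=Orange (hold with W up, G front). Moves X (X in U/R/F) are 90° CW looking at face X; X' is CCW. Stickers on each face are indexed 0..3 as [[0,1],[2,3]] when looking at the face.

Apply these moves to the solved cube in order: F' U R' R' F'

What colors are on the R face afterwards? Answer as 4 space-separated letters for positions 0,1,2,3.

After move 1 (F'): F=GGGG U=WWRR R=YRYR D=OOYY L=OWOW
After move 2 (U): U=RWRW F=YRGG R=BBYR B=OWBB L=GGOW
After move 3 (R'): R=BRBY U=RBRO F=YWGW D=ORYG B=YWOB
After move 4 (R'): R=RYBB U=RORY F=YBGO D=OWYW B=GWRB
After move 5 (F'): F=BOYG U=RORB R=WYOB D=GWYW L=GYOR
Query: R face = WYOB

Answer: W Y O B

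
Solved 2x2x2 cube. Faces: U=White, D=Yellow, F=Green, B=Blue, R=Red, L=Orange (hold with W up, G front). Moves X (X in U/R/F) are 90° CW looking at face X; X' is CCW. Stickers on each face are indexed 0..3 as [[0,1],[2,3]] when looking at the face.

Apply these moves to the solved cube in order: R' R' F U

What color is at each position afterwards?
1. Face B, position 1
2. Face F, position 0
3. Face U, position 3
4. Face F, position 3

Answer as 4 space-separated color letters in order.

After move 1 (R'): R=RRRR U=WBWB F=GWGW D=YGYG B=YBYB
After move 2 (R'): R=RRRR U=WYWY F=GBGB D=YWYW B=GBGB
After move 3 (F): F=GGBB U=WYOO R=WRYR D=RRYW L=OYOW
After move 4 (U): U=OWOY F=WRBB R=GBYR B=OYGB L=GGOW
Query 1: B[1] = Y
Query 2: F[0] = W
Query 3: U[3] = Y
Query 4: F[3] = B

Answer: Y W Y B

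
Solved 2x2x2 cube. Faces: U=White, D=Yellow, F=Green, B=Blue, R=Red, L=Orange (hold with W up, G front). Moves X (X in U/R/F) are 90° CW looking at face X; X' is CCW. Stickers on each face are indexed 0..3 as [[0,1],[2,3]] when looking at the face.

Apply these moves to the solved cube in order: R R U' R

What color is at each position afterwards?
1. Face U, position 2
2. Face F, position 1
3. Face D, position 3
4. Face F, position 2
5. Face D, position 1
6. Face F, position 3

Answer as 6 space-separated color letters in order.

After move 1 (R): R=RRRR U=WGWG F=GYGY D=YBYB B=WBWB
After move 2 (R): R=RRRR U=WYWY F=GBGB D=YWYW B=GBGB
After move 3 (U'): U=YYWW F=OOGB R=GBRR B=RRGB L=GBOO
After move 4 (R): R=RGRB U=YOWB F=OWGW D=YGYR B=WRYB
Query 1: U[2] = W
Query 2: F[1] = W
Query 3: D[3] = R
Query 4: F[2] = G
Query 5: D[1] = G
Query 6: F[3] = W

Answer: W W R G G W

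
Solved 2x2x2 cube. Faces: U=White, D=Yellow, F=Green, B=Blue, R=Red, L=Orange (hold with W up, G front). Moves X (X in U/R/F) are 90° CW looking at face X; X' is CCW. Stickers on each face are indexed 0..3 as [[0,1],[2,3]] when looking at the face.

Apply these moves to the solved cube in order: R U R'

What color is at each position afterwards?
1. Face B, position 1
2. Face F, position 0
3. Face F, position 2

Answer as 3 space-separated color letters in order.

Answer: O R G

Derivation:
After move 1 (R): R=RRRR U=WGWG F=GYGY D=YBYB B=WBWB
After move 2 (U): U=WWGG F=RRGY R=WBRR B=OOWB L=GYOO
After move 3 (R'): R=BRWR U=WWGO F=RWGG D=YRYY B=BOBB
Query 1: B[1] = O
Query 2: F[0] = R
Query 3: F[2] = G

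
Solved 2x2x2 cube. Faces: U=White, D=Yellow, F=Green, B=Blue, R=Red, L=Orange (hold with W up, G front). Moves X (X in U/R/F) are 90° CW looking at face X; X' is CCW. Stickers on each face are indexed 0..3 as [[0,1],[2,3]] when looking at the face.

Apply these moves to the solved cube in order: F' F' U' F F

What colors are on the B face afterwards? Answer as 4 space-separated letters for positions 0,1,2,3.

Answer: O R B B

Derivation:
After move 1 (F'): F=GGGG U=WWRR R=YRYR D=OOYY L=OWOW
After move 2 (F'): F=GGGG U=WWYY R=OROR D=WWYY L=OROR
After move 3 (U'): U=WYWY F=ORGG R=GGOR B=ORBB L=BBOR
After move 4 (F): F=GOGR U=WYRB R=WGYR D=OGYY L=BWOW
After move 5 (F): F=GGRO U=WYWW R=RGBR D=YWYY L=BOOG
Query: B face = ORBB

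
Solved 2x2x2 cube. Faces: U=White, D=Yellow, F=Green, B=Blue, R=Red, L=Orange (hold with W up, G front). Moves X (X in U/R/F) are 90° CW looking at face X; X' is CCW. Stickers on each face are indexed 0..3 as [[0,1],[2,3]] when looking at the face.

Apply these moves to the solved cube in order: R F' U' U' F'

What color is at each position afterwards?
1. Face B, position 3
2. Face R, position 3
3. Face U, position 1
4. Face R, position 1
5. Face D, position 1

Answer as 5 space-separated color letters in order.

Answer: B R R G W

Derivation:
After move 1 (R): R=RRRR U=WGWG F=GYGY D=YBYB B=WBWB
After move 2 (F'): F=YYGG U=WGRR R=BRYR D=OOYB L=OGOW
After move 3 (U'): U=GRWR F=OGGG R=YYYR B=BRWB L=WBOW
After move 4 (U'): U=RRGW F=WBGG R=OGYR B=YYWB L=BROW
After move 5 (F'): F=BGWG U=RROY R=OGOR D=RWYB L=BWOG
Query 1: B[3] = B
Query 2: R[3] = R
Query 3: U[1] = R
Query 4: R[1] = G
Query 5: D[1] = W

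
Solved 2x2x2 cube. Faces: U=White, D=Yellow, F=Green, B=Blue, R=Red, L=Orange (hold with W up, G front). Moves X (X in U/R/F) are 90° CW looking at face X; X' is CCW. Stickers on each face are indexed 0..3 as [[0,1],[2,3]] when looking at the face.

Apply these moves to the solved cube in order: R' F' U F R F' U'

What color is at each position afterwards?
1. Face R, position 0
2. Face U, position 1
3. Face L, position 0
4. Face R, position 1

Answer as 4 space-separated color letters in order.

Answer: Y R W G

Derivation:
After move 1 (R'): R=RRRR U=WBWB F=GWGW D=YGYG B=YBYB
After move 2 (F'): F=WWGG U=WBRR R=GRYR D=OOYG L=OBOW
After move 3 (U): U=RWRB F=GRGG R=YBYR B=OBYB L=WWOW
After move 4 (F): F=GGGR U=RWWW R=RBBR D=YYYG L=WOOO
After move 5 (R): R=BRRB U=RGWR F=GYGG D=YYYO B=WBWB
After move 6 (F'): F=YGGG U=RGBR R=YRYB D=OOYO L=WROW
After move 7 (U'): U=GRRB F=WRGG R=YGYB B=YRWB L=WBOW
Query 1: R[0] = Y
Query 2: U[1] = R
Query 3: L[0] = W
Query 4: R[1] = G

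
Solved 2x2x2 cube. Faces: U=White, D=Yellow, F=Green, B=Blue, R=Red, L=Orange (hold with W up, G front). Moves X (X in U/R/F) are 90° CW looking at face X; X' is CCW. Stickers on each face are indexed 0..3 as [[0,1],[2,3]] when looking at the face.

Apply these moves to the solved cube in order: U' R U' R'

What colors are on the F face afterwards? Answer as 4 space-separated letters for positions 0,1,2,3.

Answer: B G G W

Derivation:
After move 1 (U'): U=WWWW F=OOGG R=GGRR B=RRBB L=BBOO
After move 2 (R): R=RGRG U=WOWG F=OYGY D=YBYR B=WRWB
After move 3 (U'): U=OGWW F=BBGY R=OYRG B=RGWB L=WROO
After move 4 (R'): R=YGOR U=OWWR F=BGGW D=YBYY B=RGBB
Query: F face = BGGW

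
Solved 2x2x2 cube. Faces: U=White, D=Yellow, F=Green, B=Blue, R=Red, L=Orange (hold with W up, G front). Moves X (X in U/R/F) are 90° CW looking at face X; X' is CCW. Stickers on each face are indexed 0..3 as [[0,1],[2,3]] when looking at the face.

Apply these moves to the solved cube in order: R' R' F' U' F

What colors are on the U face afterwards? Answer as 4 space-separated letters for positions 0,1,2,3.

Answer: Y R W B

Derivation:
After move 1 (R'): R=RRRR U=WBWB F=GWGW D=YGYG B=YBYB
After move 2 (R'): R=RRRR U=WYWY F=GBGB D=YWYW B=GBGB
After move 3 (F'): F=BBGG U=WYRR R=WRYR D=OOYW L=OYOW
After move 4 (U'): U=YRWR F=OYGG R=BBYR B=WRGB L=GBOW
After move 5 (F): F=GOGY U=YRWB R=WBRR D=YBYW L=GOOO
Query: U face = YRWB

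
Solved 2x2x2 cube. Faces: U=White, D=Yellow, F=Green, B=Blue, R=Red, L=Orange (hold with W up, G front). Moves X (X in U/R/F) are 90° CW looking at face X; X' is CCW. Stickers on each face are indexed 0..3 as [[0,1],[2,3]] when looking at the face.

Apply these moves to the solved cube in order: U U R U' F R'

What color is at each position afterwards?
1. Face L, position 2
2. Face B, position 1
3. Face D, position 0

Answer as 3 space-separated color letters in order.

Answer: O O R

Derivation:
After move 1 (U): U=WWWW F=RRGG R=BBRR B=OOBB L=GGOO
After move 2 (U): U=WWWW F=BBGG R=OORR B=GGBB L=RROO
After move 3 (R): R=RORO U=WBWG F=BYGY D=YBYG B=WGWB
After move 4 (U'): U=BGWW F=RRGY R=BYRO B=ROWB L=WGOO
After move 5 (F): F=GRYR U=BGOG R=WYWO D=RBYG L=WYOB
After move 6 (R'): R=YOWW U=BWOR F=GGYG D=RRYR B=GOBB
Query 1: L[2] = O
Query 2: B[1] = O
Query 3: D[0] = R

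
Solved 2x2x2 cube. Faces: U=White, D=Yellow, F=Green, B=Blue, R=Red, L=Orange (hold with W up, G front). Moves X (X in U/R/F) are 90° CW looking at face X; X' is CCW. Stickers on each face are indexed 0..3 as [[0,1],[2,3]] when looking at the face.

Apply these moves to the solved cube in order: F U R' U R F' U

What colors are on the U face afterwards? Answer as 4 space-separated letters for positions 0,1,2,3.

After move 1 (F): F=GGGG U=WWOO R=WRWR D=RRYY L=OYOY
After move 2 (U): U=OWOW F=WRGG R=BBWR B=OYBB L=GGOY
After move 3 (R'): R=BRBW U=OBOO F=WWGW D=RRYG B=YYRB
After move 4 (U): U=OOOB F=BRGW R=YYBW B=GGRB L=WWOY
After move 5 (R): R=BYWY U=OROW F=BRGG D=RRYG B=BGOB
After move 6 (F'): F=RGBG U=ORBW R=RYRY D=WYYG L=WWOO
After move 7 (U): U=BOWR F=RYBG R=BGRY B=WWOB L=RGOO
Query: U face = BOWR

Answer: B O W R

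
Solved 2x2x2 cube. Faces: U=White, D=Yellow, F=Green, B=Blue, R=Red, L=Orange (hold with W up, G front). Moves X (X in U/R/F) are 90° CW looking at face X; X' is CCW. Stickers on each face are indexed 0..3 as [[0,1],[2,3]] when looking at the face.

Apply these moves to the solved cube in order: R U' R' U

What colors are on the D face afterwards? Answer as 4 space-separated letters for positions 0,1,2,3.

After move 1 (R): R=RRRR U=WGWG F=GYGY D=YBYB B=WBWB
After move 2 (U'): U=GGWW F=OOGY R=GYRR B=RRWB L=WBOO
After move 3 (R'): R=YRGR U=GWWR F=OGGW D=YOYY B=BRBB
After move 4 (U): U=WGRW F=YRGW R=BRGR B=WBBB L=OGOO
Query: D face = YOYY

Answer: Y O Y Y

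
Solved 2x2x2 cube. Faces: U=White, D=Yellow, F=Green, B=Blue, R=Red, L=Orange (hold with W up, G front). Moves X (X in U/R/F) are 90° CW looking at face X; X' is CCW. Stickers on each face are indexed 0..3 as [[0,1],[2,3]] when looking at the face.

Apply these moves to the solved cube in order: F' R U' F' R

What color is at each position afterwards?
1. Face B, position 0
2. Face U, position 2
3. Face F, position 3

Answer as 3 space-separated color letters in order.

After move 1 (F'): F=GGGG U=WWRR R=YRYR D=OOYY L=OWOW
After move 2 (R): R=YYRR U=WGRG F=GOGY D=OBYB B=RBWB
After move 3 (U'): U=GGWR F=OWGY R=GORR B=YYWB L=RBOW
After move 4 (F'): F=WYOG U=GGGR R=BOOR D=BWYB L=RROW
After move 5 (R): R=OBRO U=GYGG F=WWOB D=BWYY B=RYGB
Query 1: B[0] = R
Query 2: U[2] = G
Query 3: F[3] = B

Answer: R G B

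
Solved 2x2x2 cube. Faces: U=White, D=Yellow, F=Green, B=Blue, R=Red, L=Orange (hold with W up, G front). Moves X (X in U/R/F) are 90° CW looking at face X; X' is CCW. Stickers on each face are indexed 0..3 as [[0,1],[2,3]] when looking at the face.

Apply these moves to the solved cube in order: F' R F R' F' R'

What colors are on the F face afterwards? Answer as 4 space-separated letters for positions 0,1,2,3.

Answer: G W G R

Derivation:
After move 1 (F'): F=GGGG U=WWRR R=YRYR D=OOYY L=OWOW
After move 2 (R): R=YYRR U=WGRG F=GOGY D=OBYB B=RBWB
After move 3 (F): F=GGYO U=WGWW R=RYGR D=RYYB L=OOOB
After move 4 (R'): R=YRRG U=WWWR F=GGYW D=RGYO B=BBYB
After move 5 (F'): F=GWGY U=WWYR R=GRRG D=OBYO L=OROW
After move 6 (R'): R=RGGR U=WYYB F=GWGR D=OWYY B=OBBB
Query: F face = GWGR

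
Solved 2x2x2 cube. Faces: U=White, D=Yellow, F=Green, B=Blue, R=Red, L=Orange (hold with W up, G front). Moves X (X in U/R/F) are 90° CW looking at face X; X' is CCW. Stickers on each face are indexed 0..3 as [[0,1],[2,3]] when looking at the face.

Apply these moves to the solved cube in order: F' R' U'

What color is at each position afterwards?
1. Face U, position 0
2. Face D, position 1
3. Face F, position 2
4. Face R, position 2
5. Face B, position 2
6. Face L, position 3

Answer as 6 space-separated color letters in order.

After move 1 (F'): F=GGGG U=WWRR R=YRYR D=OOYY L=OWOW
After move 2 (R'): R=RRYY U=WBRB F=GWGR D=OGYG B=YBOB
After move 3 (U'): U=BBWR F=OWGR R=GWYY B=RROB L=YBOW
Query 1: U[0] = B
Query 2: D[1] = G
Query 3: F[2] = G
Query 4: R[2] = Y
Query 5: B[2] = O
Query 6: L[3] = W

Answer: B G G Y O W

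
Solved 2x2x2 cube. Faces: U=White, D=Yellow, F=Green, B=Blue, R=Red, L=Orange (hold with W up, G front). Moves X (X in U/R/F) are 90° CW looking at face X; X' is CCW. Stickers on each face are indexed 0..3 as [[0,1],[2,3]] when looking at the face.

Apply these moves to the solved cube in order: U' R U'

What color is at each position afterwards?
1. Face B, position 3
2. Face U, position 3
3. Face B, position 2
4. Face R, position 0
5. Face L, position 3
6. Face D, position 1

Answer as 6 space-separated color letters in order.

Answer: B W W O O B

Derivation:
After move 1 (U'): U=WWWW F=OOGG R=GGRR B=RRBB L=BBOO
After move 2 (R): R=RGRG U=WOWG F=OYGY D=YBYR B=WRWB
After move 3 (U'): U=OGWW F=BBGY R=OYRG B=RGWB L=WROO
Query 1: B[3] = B
Query 2: U[3] = W
Query 3: B[2] = W
Query 4: R[0] = O
Query 5: L[3] = O
Query 6: D[1] = B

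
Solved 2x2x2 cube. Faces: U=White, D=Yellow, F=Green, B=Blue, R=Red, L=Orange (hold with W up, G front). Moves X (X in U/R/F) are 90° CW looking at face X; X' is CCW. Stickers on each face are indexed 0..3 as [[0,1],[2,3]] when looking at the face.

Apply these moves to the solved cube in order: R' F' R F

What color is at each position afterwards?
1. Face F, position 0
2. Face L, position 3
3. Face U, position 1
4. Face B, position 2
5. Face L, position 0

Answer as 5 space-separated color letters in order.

Answer: G Y W B O

Derivation:
After move 1 (R'): R=RRRR U=WBWB F=GWGW D=YGYG B=YBYB
After move 2 (F'): F=WWGG U=WBRR R=GRYR D=OOYG L=OBOW
After move 3 (R): R=YGRR U=WWRG F=WOGG D=OYYY B=RBBB
After move 4 (F): F=GWGO U=WWWB R=RGGR D=RYYY L=OOOY
Query 1: F[0] = G
Query 2: L[3] = Y
Query 3: U[1] = W
Query 4: B[2] = B
Query 5: L[0] = O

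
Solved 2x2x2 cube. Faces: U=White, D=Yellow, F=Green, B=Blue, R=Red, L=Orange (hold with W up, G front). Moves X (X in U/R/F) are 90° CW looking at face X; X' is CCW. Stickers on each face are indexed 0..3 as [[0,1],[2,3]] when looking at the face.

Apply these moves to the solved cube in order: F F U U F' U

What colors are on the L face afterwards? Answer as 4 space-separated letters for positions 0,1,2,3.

Answer: B G O W

Derivation:
After move 1 (F): F=GGGG U=WWOO R=WRWR D=RRYY L=OYOY
After move 2 (F): F=GGGG U=WWYY R=OROR D=WWYY L=OROR
After move 3 (U): U=YWYW F=ORGG R=BBOR B=ORBB L=GGOR
After move 4 (U): U=YYWW F=BBGG R=OROR B=GGBB L=OROR
After move 5 (F'): F=BGBG U=YYOO R=WRWR D=RRYY L=OWOW
After move 6 (U): U=OYOY F=WRBG R=GGWR B=OWBB L=BGOW
Query: L face = BGOW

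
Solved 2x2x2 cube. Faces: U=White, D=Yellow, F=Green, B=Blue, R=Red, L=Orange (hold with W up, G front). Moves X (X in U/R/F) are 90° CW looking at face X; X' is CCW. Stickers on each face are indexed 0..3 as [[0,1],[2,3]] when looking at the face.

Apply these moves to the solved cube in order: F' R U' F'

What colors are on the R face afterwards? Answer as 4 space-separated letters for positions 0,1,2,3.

Answer: B O O R

Derivation:
After move 1 (F'): F=GGGG U=WWRR R=YRYR D=OOYY L=OWOW
After move 2 (R): R=YYRR U=WGRG F=GOGY D=OBYB B=RBWB
After move 3 (U'): U=GGWR F=OWGY R=GORR B=YYWB L=RBOW
After move 4 (F'): F=WYOG U=GGGR R=BOOR D=BWYB L=RROW
Query: R face = BOOR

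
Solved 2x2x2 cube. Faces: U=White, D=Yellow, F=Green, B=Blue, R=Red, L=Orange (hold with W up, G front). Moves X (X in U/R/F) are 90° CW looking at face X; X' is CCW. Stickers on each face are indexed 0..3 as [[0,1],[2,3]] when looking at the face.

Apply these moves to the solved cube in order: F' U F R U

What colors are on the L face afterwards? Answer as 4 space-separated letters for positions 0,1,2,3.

After move 1 (F'): F=GGGG U=WWRR R=YRYR D=OOYY L=OWOW
After move 2 (U): U=RWRW F=YRGG R=BBYR B=OWBB L=GGOW
After move 3 (F): F=GYGR U=RWWG R=RBWR D=YBYY L=GOOO
After move 4 (R): R=WRRB U=RYWR F=GBGY D=YBYO B=GWWB
After move 5 (U): U=WRRY F=WRGY R=GWRB B=GOWB L=GBOO
Query: L face = GBOO

Answer: G B O O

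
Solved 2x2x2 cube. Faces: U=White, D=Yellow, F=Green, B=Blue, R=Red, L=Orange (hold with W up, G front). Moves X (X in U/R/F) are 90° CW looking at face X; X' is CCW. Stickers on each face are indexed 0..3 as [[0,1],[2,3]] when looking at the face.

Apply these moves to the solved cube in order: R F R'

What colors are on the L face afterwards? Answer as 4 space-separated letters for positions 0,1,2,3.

Answer: O Y O B

Derivation:
After move 1 (R): R=RRRR U=WGWG F=GYGY D=YBYB B=WBWB
After move 2 (F): F=GGYY U=WGOO R=WRGR D=RRYB L=OYOB
After move 3 (R'): R=RRWG U=WWOW F=GGYO D=RGYY B=BBRB
Query: L face = OYOB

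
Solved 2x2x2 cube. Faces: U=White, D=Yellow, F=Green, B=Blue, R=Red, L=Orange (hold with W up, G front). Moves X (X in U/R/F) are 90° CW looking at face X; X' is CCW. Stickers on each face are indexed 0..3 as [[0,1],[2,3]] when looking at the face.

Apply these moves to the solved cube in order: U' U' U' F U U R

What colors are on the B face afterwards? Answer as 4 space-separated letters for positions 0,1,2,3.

After move 1 (U'): U=WWWW F=OOGG R=GGRR B=RRBB L=BBOO
After move 2 (U'): U=WWWW F=BBGG R=OORR B=GGBB L=RROO
After move 3 (U'): U=WWWW F=RRGG R=BBRR B=OOBB L=GGOO
After move 4 (F): F=GRGR U=WWOG R=WBWR D=RBYY L=GYOY
After move 5 (U): U=OWGW F=WBGR R=OOWR B=GYBB L=GROY
After move 6 (U): U=GOWW F=OOGR R=GYWR B=GRBB L=WBOY
After move 7 (R): R=WGRY U=GOWR F=OBGY D=RBYG B=WROB
Query: B face = WROB

Answer: W R O B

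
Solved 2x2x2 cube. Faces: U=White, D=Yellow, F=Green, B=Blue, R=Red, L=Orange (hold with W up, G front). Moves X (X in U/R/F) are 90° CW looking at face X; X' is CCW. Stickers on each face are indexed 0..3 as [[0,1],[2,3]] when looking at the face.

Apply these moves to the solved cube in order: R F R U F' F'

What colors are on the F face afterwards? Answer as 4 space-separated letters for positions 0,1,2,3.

After move 1 (R): R=RRRR U=WGWG F=GYGY D=YBYB B=WBWB
After move 2 (F): F=GGYY U=WGOO R=WRGR D=RRYB L=OYOB
After move 3 (R): R=GWRR U=WGOY F=GRYB D=RWYW B=OBGB
After move 4 (U): U=OWYG F=GWYB R=OBRR B=OYGB L=GROB
After move 5 (F'): F=WBGY U=OWOR R=WBRR D=RBYW L=GGOY
After move 6 (F'): F=BYWG U=OWWR R=BBRR D=GYYW L=GROO
Query: F face = BYWG

Answer: B Y W G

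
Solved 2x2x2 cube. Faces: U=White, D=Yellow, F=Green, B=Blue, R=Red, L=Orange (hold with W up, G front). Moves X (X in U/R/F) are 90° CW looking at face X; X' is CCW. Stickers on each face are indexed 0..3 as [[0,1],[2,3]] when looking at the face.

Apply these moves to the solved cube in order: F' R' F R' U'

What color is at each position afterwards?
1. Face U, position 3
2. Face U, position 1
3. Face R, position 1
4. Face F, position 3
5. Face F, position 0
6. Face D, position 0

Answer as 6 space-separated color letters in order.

Answer: W Y B W O Y

Derivation:
After move 1 (F'): F=GGGG U=WWRR R=YRYR D=OOYY L=OWOW
After move 2 (R'): R=RRYY U=WBRB F=GWGR D=OGYG B=YBOB
After move 3 (F): F=GGRW U=WBWW R=RRBY D=YRYG L=OOOG
After move 4 (R'): R=RYRB U=WOWY F=GBRW D=YGYW B=GBRB
After move 5 (U'): U=OYWW F=OORW R=GBRB B=RYRB L=GBOG
Query 1: U[3] = W
Query 2: U[1] = Y
Query 3: R[1] = B
Query 4: F[3] = W
Query 5: F[0] = O
Query 6: D[0] = Y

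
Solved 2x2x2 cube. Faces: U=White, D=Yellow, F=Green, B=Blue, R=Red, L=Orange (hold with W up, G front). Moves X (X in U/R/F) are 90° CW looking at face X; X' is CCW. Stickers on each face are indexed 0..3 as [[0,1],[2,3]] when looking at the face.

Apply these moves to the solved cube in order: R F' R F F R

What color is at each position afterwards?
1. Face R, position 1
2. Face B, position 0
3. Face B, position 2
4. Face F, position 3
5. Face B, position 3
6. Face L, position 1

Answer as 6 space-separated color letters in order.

Answer: W O Y W B R

Derivation:
After move 1 (R): R=RRRR U=WGWG F=GYGY D=YBYB B=WBWB
After move 2 (F'): F=YYGG U=WGRR R=BRYR D=OOYB L=OGOW
After move 3 (R): R=YBRR U=WYRG F=YOGB D=OWYW B=RBGB
After move 4 (F): F=GYBO U=WYWG R=RBGR D=RYYW L=OOOW
After move 5 (F): F=BGOY U=WYWO R=WBGR D=GRYW L=OROY
After move 6 (R): R=GWRB U=WGWY F=BROW D=GGYR B=OBYB
Query 1: R[1] = W
Query 2: B[0] = O
Query 3: B[2] = Y
Query 4: F[3] = W
Query 5: B[3] = B
Query 6: L[1] = R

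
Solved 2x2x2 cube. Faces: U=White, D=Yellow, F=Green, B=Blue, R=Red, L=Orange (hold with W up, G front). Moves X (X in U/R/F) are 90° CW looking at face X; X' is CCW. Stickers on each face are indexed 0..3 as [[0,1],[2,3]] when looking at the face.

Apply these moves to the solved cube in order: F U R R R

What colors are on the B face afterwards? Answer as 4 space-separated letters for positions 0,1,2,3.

Answer: Y Y R B

Derivation:
After move 1 (F): F=GGGG U=WWOO R=WRWR D=RRYY L=OYOY
After move 2 (U): U=OWOW F=WRGG R=BBWR B=OYBB L=GGOY
After move 3 (R): R=WBRB U=OROG F=WRGY D=RBYO B=WYWB
After move 4 (R): R=RWBB U=OROY F=WBGO D=RWYW B=GYRB
After move 5 (R): R=BRBW U=OBOO F=WWGW D=RRYG B=YYRB
Query: B face = YYRB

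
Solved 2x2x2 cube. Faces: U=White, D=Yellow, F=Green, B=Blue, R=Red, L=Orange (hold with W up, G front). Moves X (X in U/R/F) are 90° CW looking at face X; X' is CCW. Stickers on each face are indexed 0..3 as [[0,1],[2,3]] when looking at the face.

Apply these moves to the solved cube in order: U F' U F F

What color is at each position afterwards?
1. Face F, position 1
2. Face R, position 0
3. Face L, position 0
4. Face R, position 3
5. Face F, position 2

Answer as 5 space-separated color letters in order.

Answer: R W R R B

Derivation:
After move 1 (U): U=WWWW F=RRGG R=BBRR B=OOBB L=GGOO
After move 2 (F'): F=RGRG U=WWBR R=YBYR D=GOYY L=GWOW
After move 3 (U): U=BWRW F=YBRG R=OOYR B=GWBB L=RGOW
After move 4 (F): F=RYGB U=BWWG R=ROWR D=YOYY L=RGOO
After move 5 (F): F=GRBY U=BWOG R=WOGR D=WRYY L=RYOO
Query 1: F[1] = R
Query 2: R[0] = W
Query 3: L[0] = R
Query 4: R[3] = R
Query 5: F[2] = B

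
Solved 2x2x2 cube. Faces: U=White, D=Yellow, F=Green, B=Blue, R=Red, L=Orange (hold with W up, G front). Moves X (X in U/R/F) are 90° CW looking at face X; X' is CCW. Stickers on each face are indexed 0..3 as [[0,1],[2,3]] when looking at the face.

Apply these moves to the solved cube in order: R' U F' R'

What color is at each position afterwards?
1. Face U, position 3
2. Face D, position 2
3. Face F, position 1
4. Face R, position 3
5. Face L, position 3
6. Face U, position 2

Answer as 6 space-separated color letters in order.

Answer: O Y W Y B Y

Derivation:
After move 1 (R'): R=RRRR U=WBWB F=GWGW D=YGYG B=YBYB
After move 2 (U): U=WWBB F=RRGW R=YBRR B=OOYB L=GWOO
After move 3 (F'): F=RWRG U=WWYR R=GBYR D=WOYG L=GBOB
After move 4 (R'): R=BRGY U=WYYO F=RWRR D=WWYG B=GOOB
Query 1: U[3] = O
Query 2: D[2] = Y
Query 3: F[1] = W
Query 4: R[3] = Y
Query 5: L[3] = B
Query 6: U[2] = Y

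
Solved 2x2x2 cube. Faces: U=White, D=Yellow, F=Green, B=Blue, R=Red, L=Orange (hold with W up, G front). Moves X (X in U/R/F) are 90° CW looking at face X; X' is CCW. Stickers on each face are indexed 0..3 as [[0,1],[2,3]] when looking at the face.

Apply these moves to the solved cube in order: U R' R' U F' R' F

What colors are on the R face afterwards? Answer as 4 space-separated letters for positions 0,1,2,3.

Answer: G B G Y

Derivation:
After move 1 (U): U=WWWW F=RRGG R=BBRR B=OOBB L=GGOO
After move 2 (R'): R=BRBR U=WBWO F=RWGW D=YRYG B=YOYB
After move 3 (R'): R=RRBB U=WYWY F=RBGO D=YWYW B=GORB
After move 4 (U): U=WWYY F=RRGO R=GOBB B=GGRB L=RBOO
After move 5 (F'): F=RORG U=WWGB R=WOYB D=BOYW L=RYOY
After move 6 (R'): R=OBWY U=WRGG F=RWRB D=BOYG B=WGOB
After move 7 (F): F=RRBW U=WRYY R=GBGY D=WOYG L=RBOO
Query: R face = GBGY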